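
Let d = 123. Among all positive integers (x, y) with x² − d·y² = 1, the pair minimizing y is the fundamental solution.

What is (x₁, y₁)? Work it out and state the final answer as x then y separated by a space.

122 11

d=123: √d = [11; 11,22] (ℓ=2, even), read p_1/q_1
a_0=11:  p_0=11·1+0=11,  q_0=11·0+1=1
a_1=11:  p_1=11·11+1=122,  q_1=11·1+0=11
→ (122, 11).  Check: 122²=14884, 123·11²=14883, difference 1.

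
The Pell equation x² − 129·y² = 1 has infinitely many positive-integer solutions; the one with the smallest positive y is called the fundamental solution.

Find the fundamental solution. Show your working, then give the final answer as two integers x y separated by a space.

√129 = [11; 2,1,3,1,6,1,3,1,2,22, …], period ℓ=10 (even) → k=9
step 0: (11, 1)  from 11·(1,0) + (0,1)
step 1: (23, 2)  from 2·(11,1) + (1,0)
…
step 3: (125, 11)  from 3·(34,3) + (23,2)
step 4: (159, 14)  from 1·(125,11) + (34,3)
step 5: (1079, 95)  from 6·(159,14) + (125,11)
step 6: (1238, 109)  from 1·(1079,95) + (159,14)
…
step 8: (6031, 531)  from 1·(4793,422) + (1238,109)
step 9: (16855, 1484)  from 2·(6031,531) + (4793,422)
(x₁, y₁) = (16855, 1484);  16855² − 129·1484² = 1 ✓

16855 1484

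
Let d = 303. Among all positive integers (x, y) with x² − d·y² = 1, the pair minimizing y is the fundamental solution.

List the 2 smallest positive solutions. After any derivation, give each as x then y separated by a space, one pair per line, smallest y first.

2524 145
12741151 731960

√303 = [17; 2,2,5,2,2,34, …], period ℓ=6 (even) → k=5
i=0: a=17 ⇒ p=17, q=1
…
i=4: a=2 ⇒ p=1027, q=59
i=5: a=2 ⇒ p=2524, q=145
→ (2524, 145).  Check: 2524²=6370576, 303·145²=6370575, difference 1.
(x_2, y_2) = (2524·2524 + 303·145·145, 2524·145 + 145·2524) = (12741151, 731960)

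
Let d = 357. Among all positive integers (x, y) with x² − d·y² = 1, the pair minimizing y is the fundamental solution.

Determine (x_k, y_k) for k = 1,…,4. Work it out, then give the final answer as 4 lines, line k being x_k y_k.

√357 → a₀=18, period (1,8,2,8,1,36); ℓ=6 even so k=5
k=0  a_k=18  p_k/q_k = 18/1
k=1  a_k=1  p_k/q_k = 19/1
…
k=4  a_k=8  p_k/q_k = 3042/161
k=5  a_k=1  p_k/q_k = 3401/180
fundamental: x₁=3401, y₁=180  (since 11566801 − 357·32400 = 1)
n=2: (3401,180)∘(3401,180) = (3401·3401+357·180·180, 3401·180+180·3401) = (23133601,1224360)
n=3: (23133601,1224360)∘(3401,180) = (3401·23133601+357·180·1224360, 3401·1224360+180·23133601) = (157354750601,8328096540)
n=4: (157354750601,8328096540)∘(3401,180) = (3401·157354750601+357·180·8328096540, 3401·8328096540+180·157354750601) = (1070326990454401,56647711440720)

3401 180
23133601 1224360
157354750601 8328096540
1070326990454401 56647711440720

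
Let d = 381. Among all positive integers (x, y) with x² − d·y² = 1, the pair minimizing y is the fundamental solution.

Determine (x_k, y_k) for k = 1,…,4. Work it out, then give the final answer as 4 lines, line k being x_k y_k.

d=381: √d = [19; 1,1,12,1,1,38] (ℓ=6, even), read p_5/q_5
k=0  a_k=19  p_k/q_k = 19/1
k=1  a_k=1  p_k/q_k = 20/1
k=2  a_k=1  p_k/q_k = 39/2
k=3  a_k=12  p_k/q_k = 488/25
k=4  a_k=1  p_k/q_k = 527/27
k=5  a_k=1  p_k/q_k = 1015/52
fundamental: x₁=1015, y₁=52  (since 1030225 − 381·2704 = 1)
(1015+52√381)^2 = 2060449 + 105560√381
(1015+52√381)^3 = 4182710455 + 214286748√381
(1015+52√381)^4 = 8490900163201 + 435001992880√381

1015 52
2060449 105560
4182710455 214286748
8490900163201 435001992880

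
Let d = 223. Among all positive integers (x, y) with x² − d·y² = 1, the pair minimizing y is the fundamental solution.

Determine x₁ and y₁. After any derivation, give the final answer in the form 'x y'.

d=223: √d = [14; 1,13,1,28] (ℓ=4, even), read p_3/q_3
i=0: a=14 ⇒ p=14, q=1
…
i=2: a=13 ⇒ p=209, q=14
i=3: a=1 ⇒ p=224, q=15
→ (224, 15).  Check: 224²=50176, 223·15²=50175, difference 1.

224 15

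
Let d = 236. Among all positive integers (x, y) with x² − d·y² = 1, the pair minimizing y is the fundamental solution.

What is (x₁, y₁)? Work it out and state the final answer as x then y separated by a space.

[15; 2,1,3,5,1,6,1,5,3,1,2,30] for √236; ℓ=12 ⇒ convergent index 11
step 0: (15, 1)  from 15·(1,0) + (0,1)
…
step 5: (1060, 69)  from 1·(891,58) + (169,11)
…
step 10: (203535, 13249)  from 1·(154729,10072) + (48806,3177)
step 11: (561799, 36570)  from 2·(203535,13249) + (154729,10072)
(x₁, y₁) = (561799, 36570);  561799² − 236·36570² = 1 ✓

561799 36570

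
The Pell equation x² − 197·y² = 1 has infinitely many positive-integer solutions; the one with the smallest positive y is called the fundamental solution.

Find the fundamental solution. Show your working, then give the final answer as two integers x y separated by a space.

393 28

d=197: √d = [14; 28] (ℓ=1, odd), read p_1/q_1
k=0  a_k=14  p_k/q_k = 14/1
k=1  a_k=28  p_k/q_k = 393/28
→ (393, 28).  Check: 393²=154449, 197·28²=154448, difference 1.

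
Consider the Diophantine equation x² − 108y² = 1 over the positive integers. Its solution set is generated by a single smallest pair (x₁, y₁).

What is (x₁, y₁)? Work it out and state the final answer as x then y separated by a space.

1351 130

√108 = [10; 2,1,1,4,1,1,2,20, …], period ℓ=8 (even) → k=7
step 0: (10, 1)  from 10·(1,0) + (0,1)
step 1: (21, 2)  from 2·(10,1) + (1,0)
…
step 3: (52, 5)  from 1·(31,3) + (21,2)
step 4: (239, 23)  from 4·(52,5) + (31,3)
step 5: (291, 28)  from 1·(239,23) + (52,5)
step 6: (530, 51)  from 1·(291,28) + (239,23)
step 7: (1351, 130)  from 2·(530,51) + (291,28)
(x₁, y₁) = (1351, 130);  1351² − 108·130² = 1 ✓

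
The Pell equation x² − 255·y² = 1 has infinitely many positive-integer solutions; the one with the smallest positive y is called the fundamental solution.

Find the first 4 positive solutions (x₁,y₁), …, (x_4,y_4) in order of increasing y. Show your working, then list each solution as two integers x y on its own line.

16 1
511 32
16336 1023
522241 32704

√255 → a₀=15, period (1,30); ℓ=2 even so k=1
i=0: a=15 ⇒ p=15, q=1
i=1: a=1 ⇒ p=16, q=1
fundamental: x₁=16, y₁=1  (since 256 − 255·1 = 1)
(x_2, y_2) = (16·16 + 255·1·1, 16·1 + 1·16) = (511, 32)
(x_3, y_3) = (16·511 + 255·1·32, 16·32 + 1·511) = (16336, 1023)
(x_4, y_4) = (16·16336 + 255·1·1023, 16·1023 + 1·16336) = (522241, 32704)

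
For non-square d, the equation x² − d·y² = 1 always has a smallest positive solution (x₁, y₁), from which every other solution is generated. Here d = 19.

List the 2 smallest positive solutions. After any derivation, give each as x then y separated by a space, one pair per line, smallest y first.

d=19: √d = [4; 2,1,3,1,2,8] (ℓ=6, even), read p_5/q_5
k=0  a_k=4  p_k/q_k = 4/1
k=1  a_k=2  p_k/q_k = 9/2
…
k=4  a_k=1  p_k/q_k = 61/14
k=5  a_k=2  p_k/q_k = 170/39
→ (170, 39).  Check: 170²=28900, 19·39²=28899, difference 1.
(x_2, y_2) = (170·170 + 19·39·39, 170·39 + 39·170) = (57799, 13260)

170 39
57799 13260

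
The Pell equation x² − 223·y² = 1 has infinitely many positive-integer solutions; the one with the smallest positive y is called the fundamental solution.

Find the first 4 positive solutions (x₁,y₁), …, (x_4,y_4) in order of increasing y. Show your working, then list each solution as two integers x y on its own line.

[14; 1,13,1,28] for √223; ℓ=4 ⇒ convergent index 3
a_0=14:  p_0=14·1+0=14,  q_0=14·0+1=1
a_1=1:  p_1=1·14+1=15,  q_1=1·1+0=1
a_2=13:  p_2=13·15+14=209,  q_2=13·1+1=14
a_3=1:  p_3=1·209+15=224,  q_3=1·14+1=15
fundamental: x₁=224, y₁=15  (since 50176 − 223·225 = 1)
(x_2, y_2) = (224·224 + 223·15·15, 224·15 + 15·224) = (100351, 6720)
(x_3, y_3) = (224·100351 + 223·15·6720, 224·6720 + 15·100351) = (44957024, 3010545)
(x_4, y_4) = (224·44957024 + 223·15·3010545, 224·3010545 + 15·44957024) = (20140646401, 1348717440)

224 15
100351 6720
44957024 3010545
20140646401 1348717440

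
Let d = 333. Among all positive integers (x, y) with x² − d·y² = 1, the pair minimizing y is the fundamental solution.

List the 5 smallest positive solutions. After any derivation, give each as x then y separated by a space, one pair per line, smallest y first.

[18; 4,36] for √333; ℓ=2 ⇒ convergent index 1
a_0=18:  p_0=18·1+0=18,  q_0=18·0+1=1
a_1=4:  p_1=4·18+1=73,  q_1=4·1+0=4
fundamental: x₁=73, y₁=4  (since 5329 − 333·16 = 1)
k=2:  x_2 = 73·73+333·4·4 = 10657,  y_2 = 73·4+4·73 = 584
k=3:  x_3 = 73·10657+333·4·584 = 1555849,  y_3 = 73·584+4·10657 = 85260
k=4:  x_4 = 73·1555849+333·4·85260 = 227143297,  y_4 = 73·85260+4·1555849 = 12447376
k=5:  x_5 = 73·227143297+333·4·12447376 = 33161365513,  y_5 = 73·12447376+4·227143297 = 1817231636

73 4
10657 584
1555849 85260
227143297 12447376
33161365513 1817231636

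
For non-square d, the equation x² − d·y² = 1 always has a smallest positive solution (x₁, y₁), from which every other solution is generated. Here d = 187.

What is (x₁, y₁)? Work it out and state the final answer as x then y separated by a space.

d=187: √d = [13; 1,2,13,2,1,26] (ℓ=6, even), read p_5/q_5
k=0  a_k=13  p_k/q_k = 13/1
k=1  a_k=1  p_k/q_k = 14/1
…
k=3  a_k=13  p_k/q_k = 547/40
k=4  a_k=2  p_k/q_k = 1135/83
k=5  a_k=1  p_k/q_k = 1682/123
fundamental: x₁=1682, y₁=123  (since 2829124 − 187·15129 = 1)

1682 123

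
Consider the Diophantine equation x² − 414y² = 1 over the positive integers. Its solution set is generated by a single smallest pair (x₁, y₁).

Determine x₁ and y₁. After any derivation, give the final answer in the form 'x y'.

√414 = [20; 2,1,7,2,7,1,2,40, …], period ℓ=8 (even) → k=7
a_0=20:  p_0=20·1+0=20,  q_0=20·0+1=1
a_1=2:  p_1=2·20+1=41,  q_1=2·1+0=2
a_2=1:  p_2=1·41+20=61,  q_2=1·2+1=3
a_3=7:  p_3=7·61+41=468,  q_3=7·3+2=23
a_4=2:  p_4=2·468+61=997,  q_4=2·23+3=49
a_5=7:  p_5=7·997+468=7447,  q_5=7·49+23=366
a_6=1:  p_6=1·7447+997=8444,  q_6=1·366+49=415
a_7=2:  p_7=2·8444+7447=24335,  q_7=2·415+366=1196
→ (24335, 1196).  Check: 24335²=592192225, 414·1196²=592192224, difference 1.

24335 1196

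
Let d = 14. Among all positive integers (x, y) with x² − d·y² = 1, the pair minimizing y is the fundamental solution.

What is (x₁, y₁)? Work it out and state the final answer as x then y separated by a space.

√14 = [3; 1,2,1,6, …], period ℓ=4 (even) → k=3
k=0  a_k=3  p_k/q_k = 3/1
k=1  a_k=1  p_k/q_k = 4/1
k=2  a_k=2  p_k/q_k = 11/3
k=3  a_k=1  p_k/q_k = 15/4
fundamental: x₁=15, y₁=4  (since 225 − 14·16 = 1)

15 4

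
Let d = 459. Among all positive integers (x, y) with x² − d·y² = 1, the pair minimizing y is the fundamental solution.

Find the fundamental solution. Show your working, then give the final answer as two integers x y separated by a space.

[21; 2,2,1,4,21,4,1,2,2,42] for √459; ℓ=10 ⇒ convergent index 9
a_0=21:  p_0=21·1+0=21,  q_0=21·0+1=1
a_1=2:  p_1=2·21+1=43,  q_1=2·1+0=2
a_2=2:  p_2=2·43+21=107,  q_2=2·2+1=5
a_3=1:  p_3=1·107+43=150,  q_3=1·5+2=7
…
a_5=21:  p_5=21·707+150=14997,  q_5=21·33+7=700
a_6=4:  p_6=4·14997+707=60695,  q_6=4·700+33=2833
a_7=1:  p_7=1·60695+14997=75692,  q_7=1·2833+700=3533
a_8=2:  p_8=2·75692+60695=212079,  q_8=2·3533+2833=9899
a_9=2:  p_9=2·212079+75692=499850,  q_9=2·9899+3533=23331
→ (499850, 23331).  Check: 499850²=249850022500, 459·23331²=249850022499, difference 1.

499850 23331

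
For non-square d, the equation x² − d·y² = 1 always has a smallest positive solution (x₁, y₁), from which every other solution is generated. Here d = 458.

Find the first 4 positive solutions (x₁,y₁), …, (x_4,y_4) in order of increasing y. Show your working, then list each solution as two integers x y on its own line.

[21; 2,2,42] for √458; ℓ=3 ⇒ convergent index 5
i=0: a=21 ⇒ p=21, q=1
…
i=2: a=2 ⇒ p=107, q=5
…
i=4: a=2 ⇒ p=9181, q=429
i=5: a=2 ⇒ p=22899, q=1070
(x₁, y₁) = (22899, 1070);  22899² − 458·1070² = 1 ✓
k=2:  x_2 = 22899·22899+458·1070·1070 = 1048728401,  y_2 = 22899·1070+1070·22899 = 49003860
k=3:  x_3 = 22899·1048728401+458·1070·49003860 = 48029663286099,  y_3 = 22899·49003860+1070·1048728401 = 2244278779210
k=4:  x_4 = 22899·48029663286099+458·1070·2244278779210 = 2199662518128033601,  y_4 = 22899·2244278779210+1070·48029663286099 = 102783479481255720

22899 1070
1048728401 49003860
48029663286099 2244278779210
2199662518128033601 102783479481255720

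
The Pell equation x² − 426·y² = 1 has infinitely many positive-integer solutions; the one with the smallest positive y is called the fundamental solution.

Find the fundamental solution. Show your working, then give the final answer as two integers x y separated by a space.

88751 4300

√426 → a₀=20, period (1,1,1,3,2,6,2,3,1,1,1,40); ℓ=12 even so k=11
a_0=20:  p_0=20·1+0=20,  q_0=20·0+1=1
…
a_4=3:  p_4=3·62+41=227,  q_4=3·3+2=11
…
a_6=6:  p_6=6·516+227=3323,  q_6=6·25+11=161
…
a_9=1:  p_9=1·24809+7162=31971,  q_9=1·1202+347=1549
a_10=1:  p_10=1·31971+24809=56780,  q_10=1·1549+1202=2751
a_11=1:  p_11=1·56780+31971=88751,  q_11=1·2751+1549=4300
(x₁, y₁) = (88751, 4300);  88751² − 426·4300² = 1 ✓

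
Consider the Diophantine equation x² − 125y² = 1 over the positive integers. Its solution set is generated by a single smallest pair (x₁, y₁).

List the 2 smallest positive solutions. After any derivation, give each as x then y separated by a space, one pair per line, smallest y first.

√125 → a₀=11, period (5,1,1,5,22); ℓ=5 odd so k=9
k=0  a_k=11  p_k/q_k = 11/1
…
k=7  a_k=1  p_k/q_k = 91444/8179
k=8  a_k=1  p_k/q_k = 167761/15005
k=9  a_k=5  p_k/q_k = 930249/83204
fundamental: x₁=930249, y₁=83204  (since 865363202001 − 125·6922905616 = 1)
k=2:  x_2 = 930249·930249+125·83204·83204 = 1730726404001,  y_2 = 930249·83204+83204·930249 = 154800875592

930249 83204
1730726404001 154800875592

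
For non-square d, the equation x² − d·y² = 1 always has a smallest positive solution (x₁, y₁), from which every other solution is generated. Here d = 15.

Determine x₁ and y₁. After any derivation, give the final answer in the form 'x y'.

[3; 1,6] for √15; ℓ=2 ⇒ convergent index 1
i=0: a=3 ⇒ p=3, q=1
i=1: a=1 ⇒ p=4, q=1
→ (4, 1).  Check: 4²=16, 15·1²=15, difference 1.

4 1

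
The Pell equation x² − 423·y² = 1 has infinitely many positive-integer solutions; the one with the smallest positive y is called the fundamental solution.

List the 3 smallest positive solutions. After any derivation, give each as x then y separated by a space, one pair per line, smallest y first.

4607 224
42448897 2063936
391124132351 19017106080

√423 → a₀=20, period (1,1,3,4,3,1,1,40); ℓ=8 even so k=7
i=0: a=20 ⇒ p=20, q=1
…
i=3: a=3 ⇒ p=144, q=7
i=4: a=4 ⇒ p=617, q=30
i=5: a=3 ⇒ p=1995, q=97
i=6: a=1 ⇒ p=2612, q=127
i=7: a=1 ⇒ p=4607, q=224
fundamental: x₁=4607, y₁=224  (since 21224449 − 423·50176 = 1)
n=2: (4607,224)∘(4607,224) = (4607·4607+423·224·224, 4607·224+224·4607) = (42448897,2063936)
n=3: (42448897,2063936)∘(4607,224) = (4607·42448897+423·224·2063936, 4607·2063936+224·42448897) = (391124132351,19017106080)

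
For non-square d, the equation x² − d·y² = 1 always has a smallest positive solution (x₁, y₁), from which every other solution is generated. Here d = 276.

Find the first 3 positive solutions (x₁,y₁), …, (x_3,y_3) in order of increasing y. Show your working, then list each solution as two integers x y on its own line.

d=276: √d = [16; 1,1,1,1,2,2,2,1,1,1,1,32] (ℓ=12, even), read p_11/q_11
i=0: a=16 ⇒ p=16, q=1
…
i=3: a=1 ⇒ p=50, q=3
…
i=5: a=2 ⇒ p=216, q=13
…
i=10: a=1 ⇒ p=4768, q=287
i=11: a=1 ⇒ p=7775, q=468
fundamental: x₁=7775, y₁=468  (since 60450625 − 276·219024 = 1)
(7775+468√276)^2 = 120901249 + 7277400√276
(7775+468√276)^3 = 1880014414175 + 113163569532√276

7775 468
120901249 7277400
1880014414175 113163569532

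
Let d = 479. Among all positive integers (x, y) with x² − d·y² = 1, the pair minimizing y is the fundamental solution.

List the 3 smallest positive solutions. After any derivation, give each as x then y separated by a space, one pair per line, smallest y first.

d=479: √d = [21; 1,7,1,3,2,21,2,3,1,7,1,42] (ℓ=12, even), read p_11/q_11
a_0=21:  p_0=21·1+0=21,  q_0=21·0+1=1
…
a_2=7:  p_2=7·22+21=175,  q_2=7·1+1=8
…
a_8=3:  p_8=3·75879+37075=264712,  q_8=3·3467+1694=12095
…
a_10=7:  p_10=7·340591+264712=2648849,  q_10=7·15562+12095=121029
a_11=1:  p_11=1·2648849+340591=2989440,  q_11=1·121029+15562=136591
fundamental: x₁=2989440, y₁=136591  (since 8936751513600 − 479·18657101281 = 1)
k=2:  x_2 = 2989440·2989440+479·136591·136591 = 17873503027199,  y_2 = 2989440·136591+136591·2989440 = 816661198080
k=3:  x_3 = 2989440·17873503027199+479·136591·816661198080 = 106863529779256567680,  y_3 = 2989440·816661198080+136591·17873503027199 = 4882719303976413809

2989440 136591
17873503027199 816661198080
106863529779256567680 4882719303976413809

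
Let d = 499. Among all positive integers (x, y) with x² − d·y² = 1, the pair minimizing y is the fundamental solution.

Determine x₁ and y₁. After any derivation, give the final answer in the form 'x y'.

4490 201

√499 = [22; 2,1,21,1,2,44, …], period ℓ=6 (even) → k=5
i=0: a=22 ⇒ p=22, q=1
i=1: a=2 ⇒ p=45, q=2
…
i=3: a=21 ⇒ p=1452, q=65
i=4: a=1 ⇒ p=1519, q=68
i=5: a=2 ⇒ p=4490, q=201
fundamental: x₁=4490, y₁=201  (since 20160100 − 499·40401 = 1)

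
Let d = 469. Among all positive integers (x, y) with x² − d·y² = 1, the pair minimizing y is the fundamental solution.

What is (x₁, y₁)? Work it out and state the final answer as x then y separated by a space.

137215 6336

√469 → a₀=21, period (1,1,1,10,6,10,1,1,1,42); ℓ=10 even so k=9
k=0  a_k=21  p_k/q_k = 21/1
…
k=2  a_k=1  p_k/q_k = 43/2
…
k=4  a_k=10  p_k/q_k = 693/32
k=5  a_k=6  p_k/q_k = 4223/195
…
k=8  a_k=1  p_k/q_k = 90069/4159
k=9  a_k=1  p_k/q_k = 137215/6336
(x₁, y₁) = (137215, 6336);  137215² − 469·6336² = 1 ✓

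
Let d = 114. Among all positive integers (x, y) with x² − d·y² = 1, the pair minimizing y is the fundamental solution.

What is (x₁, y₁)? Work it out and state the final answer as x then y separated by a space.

d=114: √d = [10; 1,2,10,2,1,20] (ℓ=6, even), read p_5/q_5
a_0=10:  p_0=10·1+0=10,  q_0=10·0+1=1
a_1=1:  p_1=1·10+1=11,  q_1=1·1+0=1
…
a_3=10:  p_3=10·32+11=331,  q_3=10·3+1=31
a_4=2:  p_4=2·331+32=694,  q_4=2·31+3=65
a_5=1:  p_5=1·694+331=1025,  q_5=1·65+31=96
→ (1025, 96).  Check: 1025²=1050625, 114·96²=1050624, difference 1.

1025 96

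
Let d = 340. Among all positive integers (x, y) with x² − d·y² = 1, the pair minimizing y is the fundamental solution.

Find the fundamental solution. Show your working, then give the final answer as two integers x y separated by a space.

√340 → a₀=18, period (2,3,1,1,1,…,3,2,36); ℓ=14 even so k=13
k=0  a_k=18  p_k/q_k = 18/1
…
k=5  a_k=1  p_k/q_k = 461/25
…
k=7  a_k=8  p_k/q_k = 6509/353
k=8  a_k=1  p_k/q_k = 7265/394
k=9  a_k=1  p_k/q_k = 13774/747
k=10  a_k=1  p_k/q_k = 21039/1141
…
k=12  a_k=3  p_k/q_k = 125478/6805
k=13  a_k=2  p_k/q_k = 285769/15498
fundamental: x₁=285769, y₁=15498  (since 81663921361 − 340·240188004 = 1)

285769 15498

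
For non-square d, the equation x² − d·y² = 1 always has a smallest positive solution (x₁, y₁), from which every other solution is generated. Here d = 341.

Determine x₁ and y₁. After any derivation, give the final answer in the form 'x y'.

[18; 2,6,1,8,2,…,6,2,36] for √341; ℓ=14 ⇒ convergent index 13
step 0: (18, 1)  from 18·(1,0) + (0,1)
step 1: (37, 2)  from 2·(18,1) + (1,0)
step 2: (240, 13)  from 6·(37,2) + (18,1)
…
step 4: (2456, 133)  from 8·(277,15) + (240,13)
step 5: (5189, 281)  from 2·(2456,133) + (277,15)
step 6: (7645, 414)  from 1·(5189,281) + (2456,133)
step 7: (20479, 1109)  from 2·(7645,414) + (5189,281)
…
step 9: (76727, 4155)  from 2·(28124,1523) + (20479,1109)
step 10: (641940, 34763)  from 8·(76727,4155) + (28124,1523)
…
step 12: (4953942, 268271)  from 6·(718667,38918) + (641940,34763)
step 13: (10626551, 575460)  from 2·(4953942,268271) + (718667,38918)
→ (10626551, 575460).  Check: 10626551²=112923586155601, 341·575460²=112923586155600, difference 1.

10626551 575460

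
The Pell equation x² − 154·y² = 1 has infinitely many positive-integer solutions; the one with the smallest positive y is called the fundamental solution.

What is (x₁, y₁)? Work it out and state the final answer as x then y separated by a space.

21295 1716

√154 = [12; 2,2,3,1,2,1,3,2,2,24, …], period ℓ=10 (even) → k=9
i=0: a=12 ⇒ p=12, q=1
i=1: a=2 ⇒ p=25, q=2
…
i=3: a=3 ⇒ p=211, q=17
i=4: a=1 ⇒ p=273, q=22
…
i=6: a=1 ⇒ p=1030, q=83
i=7: a=3 ⇒ p=3847, q=310
i=8: a=2 ⇒ p=8724, q=703
i=9: a=2 ⇒ p=21295, q=1716
→ (21295, 1716).  Check: 21295²=453477025, 154·1716²=453477024, difference 1.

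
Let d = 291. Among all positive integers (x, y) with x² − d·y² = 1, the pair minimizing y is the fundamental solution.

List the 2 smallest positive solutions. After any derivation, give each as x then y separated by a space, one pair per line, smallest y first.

[17; 17,34] for √291; ℓ=2 ⇒ convergent index 1
step 0: (17, 1)  from 17·(1,0) + (0,1)
step 1: (290, 17)  from 17·(17,1) + (1,0)
fundamental: x₁=290, y₁=17  (since 84100 − 291·289 = 1)
k=2:  x_2 = 290·290+291·17·17 = 168199,  y_2 = 290·17+17·290 = 9860

290 17
168199 9860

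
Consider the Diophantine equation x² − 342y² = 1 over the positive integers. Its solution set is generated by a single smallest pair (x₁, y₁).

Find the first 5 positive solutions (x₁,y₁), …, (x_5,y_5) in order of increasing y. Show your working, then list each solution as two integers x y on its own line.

37 2
2737 148
202501 10950
14982337 810152
1108490437 59940298

√342 = [18; 2,36, …], period ℓ=2 (even) → k=1
step 0: (18, 1)  from 18·(1,0) + (0,1)
step 1: (37, 2)  from 2·(18,1) + (1,0)
→ (37, 2).  Check: 37²=1369, 342·2²=1368, difference 1.
(x_2, y_2) = (37·37 + 342·2·2, 37·2 + 2·37) = (2737, 148)
(x_3, y_3) = (37·2737 + 342·2·148, 37·148 + 2·2737) = (202501, 10950)
(x_4, y_4) = (37·202501 + 342·2·10950, 37·10950 + 2·202501) = (14982337, 810152)
(x_5, y_5) = (37·14982337 + 342·2·810152, 37·810152 + 2·14982337) = (1108490437, 59940298)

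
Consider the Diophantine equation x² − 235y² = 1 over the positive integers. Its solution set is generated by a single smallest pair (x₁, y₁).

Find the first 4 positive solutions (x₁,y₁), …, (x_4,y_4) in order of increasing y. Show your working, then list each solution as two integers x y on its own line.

√235 → a₀=15, period (3,30); ℓ=2 even so k=1
step 0: (15, 1)  from 15·(1,0) + (0,1)
step 1: (46, 3)  from 3·(15,1) + (1,0)
(x₁, y₁) = (46, 3);  46² − 235·3² = 1 ✓
n=2: (46,3)∘(46,3) = (46·46+235·3·3, 46·3+3·46) = (4231,276)
n=3: (4231,276)∘(46,3) = (46·4231+235·3·276, 46·276+3·4231) = (389206,25389)
n=4: (389206,25389)∘(46,3) = (46·389206+235·3·25389, 46·25389+3·389206) = (35802721,2335512)

46 3
4231 276
389206 25389
35802721 2335512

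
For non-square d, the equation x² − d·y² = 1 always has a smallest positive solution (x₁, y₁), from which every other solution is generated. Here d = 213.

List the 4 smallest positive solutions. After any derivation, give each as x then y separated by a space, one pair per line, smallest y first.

194399 13320
75581942401 5178789360
29386108041429599 2013502945575960
11425260034216163289601 782845918228863306720

[14; 1,1,2,6,1,8,1,6,2,1,1,28] for √213; ℓ=12 ⇒ convergent index 11
step 0: (14, 1)  from 14·(1,0) + (0,1)
step 1: (15, 1)  from 1·(14,1) + (1,0)
…
step 4: (467, 32)  from 6·(73,5) + (29,2)
step 5: (540, 37)  from 1·(467,32) + (73,5)
…
step 7: (5327, 365)  from 1·(4787,328) + (540,37)
step 8: (36749, 2518)  from 6·(5327,365) + (4787,328)
step 9: (78825, 5401)  from 2·(36749,2518) + (5327,365)
step 10: (115574, 7919)  from 1·(78825,5401) + (36749,2518)
step 11: (194399, 13320)  from 1·(115574,7919) + (78825,5401)
→ (194399, 13320).  Check: 194399²=37790971201, 213·13320²=37790971200, difference 1.
n=2: (194399,13320)∘(194399,13320) = (194399·194399+213·13320·13320, 194399·13320+13320·194399) = (75581942401,5178789360)
n=3: (75581942401,5178789360)∘(194399,13320) = (194399·75581942401+213·13320·5178789360, 194399·5178789360+13320·75581942401) = (29386108041429599,2013502945575960)
n=4: (29386108041429599,2013502945575960)∘(194399,13320) = (194399·29386108041429599+213·13320·2013502945575960, 194399·2013502945575960+13320·29386108041429599) = (11425260034216163289601,782845918228863306720)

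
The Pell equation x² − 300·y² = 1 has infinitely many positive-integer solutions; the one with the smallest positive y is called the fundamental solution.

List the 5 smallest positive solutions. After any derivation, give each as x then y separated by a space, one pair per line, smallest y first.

d=300: √d = [17; 3,8,3,34] (ℓ=4, even), read p_3/q_3
i=0: a=17 ⇒ p=17, q=1
i=1: a=3 ⇒ p=52, q=3
i=2: a=8 ⇒ p=433, q=25
i=3: a=3 ⇒ p=1351, q=78
→ (1351, 78).  Check: 1351²=1825201, 300·78²=1825200, difference 1.
(x_2, y_2) = (1351·1351 + 300·78·78, 1351·78 + 78·1351) = (3650401, 210756)
(x_3, y_3) = (1351·3650401 + 300·78·210756, 1351·210756 + 78·3650401) = (9863382151, 569462634)
(x_4, y_4) = (1351·9863382151 + 300·78·569462634, 1351·569462634 + 78·9863382151) = (26650854921601, 1538687826312)
(x_5, y_5) = (1351·26650854921601 + 300·78·1538687826312, 1351·1538687826312 + 78·26650854921601) = (72010600134783751, 4157533937232390)

1351 78
3650401 210756
9863382151 569462634
26650854921601 1538687826312
72010600134783751 4157533937232390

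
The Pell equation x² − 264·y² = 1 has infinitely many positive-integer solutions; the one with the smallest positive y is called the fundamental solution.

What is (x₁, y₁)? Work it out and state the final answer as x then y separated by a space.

65 4

[16; 4,32] for √264; ℓ=2 ⇒ convergent index 1
i=0: a=16 ⇒ p=16, q=1
i=1: a=4 ⇒ p=65, q=4
(x₁, y₁) = (65, 4);  65² − 264·4² = 1 ✓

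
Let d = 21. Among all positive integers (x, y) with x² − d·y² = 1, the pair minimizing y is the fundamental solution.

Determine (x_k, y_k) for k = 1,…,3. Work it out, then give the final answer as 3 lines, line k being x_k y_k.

55 12
6049 1320
665335 145188

√21 = [4; 1,1,2,1,1,8, …], period ℓ=6 (even) → k=5
k=0  a_k=4  p_k/q_k = 4/1
…
k=4  a_k=1  p_k/q_k = 32/7
k=5  a_k=1  p_k/q_k = 55/12
fundamental: x₁=55, y₁=12  (since 3025 − 21·144 = 1)
n=2: (55,12)∘(55,12) = (55·55+21·12·12, 55·12+12·55) = (6049,1320)
n=3: (6049,1320)∘(55,12) = (55·6049+21·12·1320, 55·1320+12·6049) = (665335,145188)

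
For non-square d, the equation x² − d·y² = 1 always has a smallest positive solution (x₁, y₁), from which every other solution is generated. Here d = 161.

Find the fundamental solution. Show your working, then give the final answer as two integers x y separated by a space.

11775 928

√161 = [12; 1,2,4,1,2,1,4,2,1,24, …], period ℓ=10 (even) → k=9
k=0  a_k=12  p_k/q_k = 12/1
k=1  a_k=1  p_k/q_k = 13/1
…
k=3  a_k=4  p_k/q_k = 165/13
k=4  a_k=1  p_k/q_k = 203/16
k=5  a_k=2  p_k/q_k = 571/45
k=6  a_k=1  p_k/q_k = 774/61
…
k=8  a_k=2  p_k/q_k = 8108/639
k=9  a_k=1  p_k/q_k = 11775/928
→ (11775, 928).  Check: 11775²=138650625, 161·928²=138650624, difference 1.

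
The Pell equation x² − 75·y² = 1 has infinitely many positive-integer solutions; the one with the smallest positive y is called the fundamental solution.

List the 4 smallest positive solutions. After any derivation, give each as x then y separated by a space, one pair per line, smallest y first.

26 3
1351 156
70226 8109
3650401 421512

[8; 1,1,1,16] for √75; ℓ=4 ⇒ convergent index 3
k=0  a_k=8  p_k/q_k = 8/1
k=1  a_k=1  p_k/q_k = 9/1
k=2  a_k=1  p_k/q_k = 17/2
k=3  a_k=1  p_k/q_k = 26/3
→ (26, 3).  Check: 26²=676, 75·3²=675, difference 1.
k=2:  x_2 = 26·26+75·3·3 = 1351,  y_2 = 26·3+3·26 = 156
k=3:  x_3 = 26·1351+75·3·156 = 70226,  y_3 = 26·156+3·1351 = 8109
k=4:  x_4 = 26·70226+75·3·8109 = 3650401,  y_4 = 26·8109+3·70226 = 421512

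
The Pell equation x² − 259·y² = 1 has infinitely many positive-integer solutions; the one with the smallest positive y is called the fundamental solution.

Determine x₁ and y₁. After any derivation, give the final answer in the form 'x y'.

√259 = [16; 10,1,2,3,4,3,2,1,10,32, …], period ℓ=10 (even) → k=9
a_0=16:  p_0=16·1+0=16,  q_0=16·0+1=1
…
a_2=1:  p_2=1·161+16=177,  q_2=1·10+1=11
…
a_4=3:  p_4=3·515+177=1722,  q_4=3·32+11=107
a_5=4:  p_5=4·1722+515=7403,  q_5=4·107+32=460
…
a_7=2:  p_7=2·23931+7403=55265,  q_7=2·1487+460=3434
a_8=1:  p_8=1·55265+23931=79196,  q_8=1·3434+1487=4921
a_9=10:  p_9=10·79196+55265=847225,  q_9=10·4921+3434=52644
fundamental: x₁=847225, y₁=52644  (since 717790200625 − 259·2771390736 = 1)

847225 52644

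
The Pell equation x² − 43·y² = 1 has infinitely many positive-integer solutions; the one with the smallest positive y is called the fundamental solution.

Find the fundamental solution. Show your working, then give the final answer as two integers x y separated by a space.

3482 531

√43 → a₀=6, period (1,1,3,1,5,1,3,1,1,12); ℓ=10 even so k=9
a_0=6:  p_0=6·1+0=6,  q_0=6·0+1=1
…
a_3=3:  p_3=3·13+7=46,  q_3=3·2+1=7
…
a_8=1:  p_8=1·1541+400=1941,  q_8=1·235+61=296
a_9=1:  p_9=1·1941+1541=3482,  q_9=1·296+235=531
fundamental: x₁=3482, y₁=531  (since 12124324 − 43·281961 = 1)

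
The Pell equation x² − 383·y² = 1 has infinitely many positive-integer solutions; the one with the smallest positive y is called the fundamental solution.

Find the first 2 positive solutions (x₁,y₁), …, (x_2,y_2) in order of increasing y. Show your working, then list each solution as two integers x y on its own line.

√383 = [19; 1,1,3,19,3,1,1,38, …], period ℓ=8 (even) → k=7
a_0=19:  p_0=19·1+0=19,  q_0=19·0+1=1
a_1=1:  p_1=1·19+1=20,  q_1=1·1+0=1
…
a_3=3:  p_3=3·39+20=137,  q_3=3·2+1=7
a_4=19:  p_4=19·137+39=2642,  q_4=19·7+2=135
…
a_6=1:  p_6=1·8063+2642=10705,  q_6=1·412+135=547
a_7=1:  p_7=1·10705+8063=18768,  q_7=1·547+412=959
→ (18768, 959).  Check: 18768²=352237824, 383·959²=352237823, difference 1.
(x_2, y_2) = (18768·18768 + 383·959·959, 18768·959 + 959·18768) = (704475647, 35997024)

18768 959
704475647 35997024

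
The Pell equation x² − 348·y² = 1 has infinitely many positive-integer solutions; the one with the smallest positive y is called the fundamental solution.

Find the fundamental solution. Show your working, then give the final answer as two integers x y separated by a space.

1567 84

√348 = [18; 1,1,1,8,1,1,1,36, …], period ℓ=8 (even) → k=7
a_0=18:  p_0=18·1+0=18,  q_0=18·0+1=1
…
a_2=1:  p_2=1·19+18=37,  q_2=1·1+1=2
a_3=1:  p_3=1·37+19=56,  q_3=1·2+1=3
a_4=8:  p_4=8·56+37=485,  q_4=8·3+2=26
a_5=1:  p_5=1·485+56=541,  q_5=1·26+3=29
a_6=1:  p_6=1·541+485=1026,  q_6=1·29+26=55
a_7=1:  p_7=1·1026+541=1567,  q_7=1·55+29=84
→ (1567, 84).  Check: 1567²=2455489, 348·84²=2455488, difference 1.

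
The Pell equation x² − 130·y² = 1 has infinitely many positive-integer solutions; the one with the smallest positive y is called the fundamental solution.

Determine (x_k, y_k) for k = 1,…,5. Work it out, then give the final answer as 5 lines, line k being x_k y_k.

d=130: √d = [11; 2,2,22] (ℓ=3, odd), read p_5/q_5
k=0  a_k=11  p_k/q_k = 11/1
…
k=4  a_k=2  p_k/q_k = 2611/229
k=5  a_k=2  p_k/q_k = 6499/570
fundamental: x₁=6499, y₁=570  (since 42237001 − 130·324900 = 1)
n=2: (6499,570)∘(6499,570) = (6499·6499+130·570·570, 6499·570+570·6499) = (84474001,7408860)
n=3: (84474001,7408860)∘(6499,570) = (6499·84474001+130·570·7408860, 6499·7408860+570·84474001) = (1097993058499,96300361710)
n=4: (1097993058499,96300361710)∘(6499,570) = (6499·1097993058499+130·570·96300361710, 6499·96300361710+570·1097993058499) = (14271713689896001,1251712094097720)
n=5: (14271713689896001,1251712094097720)∘(6499,570) = (6499·14271713689896001+130·570·1251712094097720, 6499·1251712094097720+570·14271713689896001) = (185503733443275162499,16269753702781802850)

6499 570
84474001 7408860
1097993058499 96300361710
14271713689896001 1251712094097720
185503733443275162499 16269753702781802850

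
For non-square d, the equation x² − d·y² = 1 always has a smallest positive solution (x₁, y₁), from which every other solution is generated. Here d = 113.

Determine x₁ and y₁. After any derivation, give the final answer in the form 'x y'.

√113 = [10; 1,1,1,2,2,1,1,1,20, …], period ℓ=9 (odd) → k=17
k=0  a_k=10  p_k/q_k = 10/1
…
k=2  a_k=1  p_k/q_k = 21/2
…
k=6  a_k=1  p_k/q_k = 287/27
k=7  a_k=1  p_k/q_k = 489/46
k=8  a_k=1  p_k/q_k = 776/73
k=9  a_k=20  p_k/q_k = 16009/1506
k=10  a_k=1  p_k/q_k = 16785/1579
…
k=12  a_k=1  p_k/q_k = 49579/4664
k=13  a_k=2  p_k/q_k = 131952/12413
k=14  a_k=2  p_k/q_k = 313483/29490
k=15  a_k=1  p_k/q_k = 445435/41903
k=16  a_k=1  p_k/q_k = 758918/71393
k=17  a_k=1  p_k/q_k = 1204353/113296
(x₁, y₁) = (1204353, 113296);  1204353² − 113·113296² = 1 ✓

1204353 113296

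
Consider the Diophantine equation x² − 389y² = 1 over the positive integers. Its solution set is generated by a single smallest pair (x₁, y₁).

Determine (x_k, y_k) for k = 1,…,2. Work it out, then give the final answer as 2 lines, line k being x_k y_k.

√389 = [19; 1,2,1,1,1,1,2,1,38, …], period ℓ=9 (odd) → k=17
i=0: a=19 ⇒ p=19, q=1
…
i=7: a=2 ⇒ p=927, q=47
i=8: a=1 ⇒ p=1282, q=65
i=9: a=38 ⇒ p=49643, q=2517
…
i=13: a=1 ⇒ p=353911, q=17944
…
i=16: a=2 ⇒ p=2376809, q=120509
i=17: a=1 ⇒ p=3287049, q=166660
fundamental: x₁=3287049, y₁=166660  (since 10804691128401 − 389·27775555600 = 1)
n=2: (3287049,166660)∘(3287049,166660) = (3287049·3287049+389·166660·166660, 3287049·166660+166660·3287049) = (21609382256801,1095639172680)

3287049 166660
21609382256801 1095639172680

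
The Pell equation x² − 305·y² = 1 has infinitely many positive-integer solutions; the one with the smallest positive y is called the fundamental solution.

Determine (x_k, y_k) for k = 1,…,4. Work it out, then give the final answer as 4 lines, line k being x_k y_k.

489 28
478241 27384
467719209 26781524
457428908161 26192303088

[17; 2,6,2,34] for √305; ℓ=4 ⇒ convergent index 3
k=0  a_k=17  p_k/q_k = 17/1
k=1  a_k=2  p_k/q_k = 35/2
k=2  a_k=6  p_k/q_k = 227/13
k=3  a_k=2  p_k/q_k = 489/28
fundamental: x₁=489, y₁=28  (since 239121 − 305·784 = 1)
n=2: (489,28)∘(489,28) = (489·489+305·28·28, 489·28+28·489) = (478241,27384)
n=3: (478241,27384)∘(489,28) = (489·478241+305·28·27384, 489·27384+28·478241) = (467719209,26781524)
n=4: (467719209,26781524)∘(489,28) = (489·467719209+305·28·26781524, 489·26781524+28·467719209) = (457428908161,26192303088)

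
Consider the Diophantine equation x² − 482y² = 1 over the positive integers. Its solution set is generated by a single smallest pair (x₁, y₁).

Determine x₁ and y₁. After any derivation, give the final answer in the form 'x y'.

483 22

√482 = [21; 1,20,1,42, …], period ℓ=4 (even) → k=3
a_0=21:  p_0=21·1+0=21,  q_0=21·0+1=1
a_1=1:  p_1=1·21+1=22,  q_1=1·1+0=1
a_2=20:  p_2=20·22+21=461,  q_2=20·1+1=21
a_3=1:  p_3=1·461+22=483,  q_3=1·21+1=22
fundamental: x₁=483, y₁=22  (since 233289 − 482·484 = 1)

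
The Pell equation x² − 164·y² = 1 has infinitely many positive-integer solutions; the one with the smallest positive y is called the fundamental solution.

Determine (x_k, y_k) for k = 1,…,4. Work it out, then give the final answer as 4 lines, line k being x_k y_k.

√164 = [12; 1,4,6,4,1,24, …], period ℓ=6 (even) → k=5
a_0=12:  p_0=12·1+0=12,  q_0=12·0+1=1
a_1=1:  p_1=1·12+1=13,  q_1=1·1+0=1
a_2=4:  p_2=4·13+12=64,  q_2=4·1+1=5
a_3=6:  p_3=6·64+13=397,  q_3=6·5+1=31
a_4=4:  p_4=4·397+64=1652,  q_4=4·31+5=129
a_5=1:  p_5=1·1652+397=2049,  q_5=1·129+31=160
fundamental: x₁=2049, y₁=160  (since 4198401 − 164·25600 = 1)
n=2: (2049,160)∘(2049,160) = (2049·2049+164·160·160, 2049·160+160·2049) = (8396801,655680)
n=3: (8396801,655680)∘(2049,160) = (2049·8396801+164·160·655680, 2049·655680+160·8396801) = (34410088449,2686976480)
n=4: (34410088449,2686976480)∘(2049,160) = (2049·34410088449+164·160·2686976480, 2049·2686976480+160·34410088449) = (141012534067201,11011228959360)

2049 160
8396801 655680
34410088449 2686976480
141012534067201 11011228959360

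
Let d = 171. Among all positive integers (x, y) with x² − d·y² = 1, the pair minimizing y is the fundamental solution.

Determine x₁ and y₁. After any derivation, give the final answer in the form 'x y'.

170 13

√171 = [13; 13,26, …], period ℓ=2 (even) → k=1
step 0: (13, 1)  from 13·(1,0) + (0,1)
step 1: (170, 13)  from 13·(13,1) + (1,0)
fundamental: x₁=170, y₁=13  (since 28900 − 171·169 = 1)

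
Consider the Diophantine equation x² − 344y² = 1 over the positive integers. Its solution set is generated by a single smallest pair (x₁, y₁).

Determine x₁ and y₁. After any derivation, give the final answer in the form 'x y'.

10405 561

d=344: √d = [18; 1,1,4,1,3,1,4,1,1,36] (ℓ=10, even), read p_9/q_9
k=0  a_k=18  p_k/q_k = 18/1
…
k=2  a_k=1  p_k/q_k = 37/2
k=3  a_k=4  p_k/q_k = 167/9
k=4  a_k=1  p_k/q_k = 204/11
…
k=6  a_k=1  p_k/q_k = 983/53
k=7  a_k=4  p_k/q_k = 4711/254
k=8  a_k=1  p_k/q_k = 5694/307
k=9  a_k=1  p_k/q_k = 10405/561
(x₁, y₁) = (10405, 561);  10405² − 344·561² = 1 ✓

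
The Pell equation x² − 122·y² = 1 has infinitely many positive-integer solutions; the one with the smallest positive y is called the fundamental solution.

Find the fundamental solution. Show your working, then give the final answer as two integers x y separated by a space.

√122 → a₀=11, period (22); ℓ=1 odd so k=1
a_0=11:  p_0=11·1+0=11,  q_0=11·0+1=1
a_1=22:  p_1=22·11+1=243,  q_1=22·1+0=22
(x₁, y₁) = (243, 22);  243² − 122·22² = 1 ✓

243 22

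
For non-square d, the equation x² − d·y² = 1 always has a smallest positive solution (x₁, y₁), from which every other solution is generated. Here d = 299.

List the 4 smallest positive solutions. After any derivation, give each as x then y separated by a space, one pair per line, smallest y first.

[17; 3,2,3,34] for √299; ℓ=4 ⇒ convergent index 3
step 0: (17, 1)  from 17·(1,0) + (0,1)
…
step 2: (121, 7)  from 2·(52,3) + (17,1)
step 3: (415, 24)  from 3·(121,7) + (52,3)
fundamental: x₁=415, y₁=24  (since 172225 − 299·576 = 1)
(x_2, y_2) = (415·415 + 299·24·24, 415·24 + 24·415) = (344449, 19920)
(x_3, y_3) = (415·344449 + 299·24·19920, 415·19920 + 24·344449) = (285892255, 16533576)
(x_4, y_4) = (415·285892255 + 299·24·16533576, 415·16533576 + 24·285892255) = (237290227201, 13722848160)

415 24
344449 19920
285892255 16533576
237290227201 13722848160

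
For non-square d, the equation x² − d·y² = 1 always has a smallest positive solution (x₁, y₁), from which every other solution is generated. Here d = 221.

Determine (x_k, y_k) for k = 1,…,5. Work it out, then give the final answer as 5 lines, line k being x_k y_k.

√221 = [14; 1,6,2,6,1,28, …], period ℓ=6 (even) → k=5
i=0: a=14 ⇒ p=14, q=1
…
i=3: a=2 ⇒ p=223, q=15
i=4: a=6 ⇒ p=1442, q=97
i=5: a=1 ⇒ p=1665, q=112
(x₁, y₁) = (1665, 112);  1665² − 221·112² = 1 ✓
(x_2, y_2) = (1665·1665 + 221·112·112, 1665·112 + 112·1665) = (5544449, 372960)
(x_3, y_3) = (1665·5544449 + 221·112·372960, 1665·372960 + 112·5544449) = (18463013505, 1241956688)
(x_4, y_4) = (1665·18463013505 + 221·112·1241956688, 1665·1241956688 + 112·18463013505) = (61481829427201, 4135715398080)
(x_5, y_5) = (1665·61481829427201 + 221·112·4135715398080, 1665·4135715398080 + 112·61481829427201) = (204734473529565825, 13771931033649712)

1665 112
5544449 372960
18463013505 1241956688
61481829427201 4135715398080
204734473529565825 13771931033649712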